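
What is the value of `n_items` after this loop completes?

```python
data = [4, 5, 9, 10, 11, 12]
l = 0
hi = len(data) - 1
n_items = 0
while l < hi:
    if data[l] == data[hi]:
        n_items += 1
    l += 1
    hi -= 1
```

Count matching pairs from ends
`n_items` takes the values: 0

Answer: 0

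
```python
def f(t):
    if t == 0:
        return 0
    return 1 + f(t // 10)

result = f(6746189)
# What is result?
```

Count of digits of 6746189: 7

Answer: 7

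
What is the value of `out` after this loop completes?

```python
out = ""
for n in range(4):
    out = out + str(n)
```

Concatenate digits 0 to 3
`out` takes the values: "" → "0" → "01" → "012" → "0123"

Answer: "0123"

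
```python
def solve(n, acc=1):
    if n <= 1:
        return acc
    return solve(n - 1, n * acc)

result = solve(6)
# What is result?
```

Accumulator trace (n, acc): (6, 1) -> (5, 6) -> (4, 30) -> (3, 120) -> (2, 360) -> (1, 720) -> return 720

Answer: 720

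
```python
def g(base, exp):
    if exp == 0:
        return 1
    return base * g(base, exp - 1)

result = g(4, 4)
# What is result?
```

g(4, 4) = 4 * 4 * 4 * 4 = 256

Answer: 256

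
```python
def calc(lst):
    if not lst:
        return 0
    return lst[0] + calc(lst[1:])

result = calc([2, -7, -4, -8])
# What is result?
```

2 + (-7) + (-4) + (-8) + 0 = -17

Answer: -17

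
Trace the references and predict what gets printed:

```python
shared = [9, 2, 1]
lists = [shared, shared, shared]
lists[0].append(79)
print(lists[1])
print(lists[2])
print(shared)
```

Key concept: list of same reference.
Step by step:
`shared = [9, 2, 1]` → shared = [9, 2, 1]
`lists = [shared, shared, shared]` → lists = [[9, 2, 1], [9, 2, 1], [9, 2, 1]]
`lists[0].append(79)` → shared = [9, 2, 1, 79]; lists = [[9, 2, 1, 79], [9, 2, 1, 79], [9, 2, 1, 79]]
`print(lists[1])` → prints [9, 2, 1, 79]
`print(lists[2])` → prints [9, 2, 1, 79]
`print(shared)` → prints [9, 2, 1, 79]

Answer:
[9, 2, 1, 79]
[9, 2, 1, 79]
[9, 2, 1, 79]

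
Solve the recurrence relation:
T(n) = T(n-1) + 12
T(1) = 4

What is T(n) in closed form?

Unrolling: T(n) = T(1) + 12·(n-1) = 4 + 12(n-1) = 12n - 8.

Answer: T(n) = 12n - 8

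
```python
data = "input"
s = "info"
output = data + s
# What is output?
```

Trace:
`data = "input"` → data = 'input'
`s = "info"` → s = 'info'
`output = data + s` → output = 'inputinfo'
So output = 'inputinfo'

Answer: 'inputinfo'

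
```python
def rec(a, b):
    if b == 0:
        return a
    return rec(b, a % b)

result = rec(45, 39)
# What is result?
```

rec(45, 39) -> rec(39, 6) -> rec(6, 3) -> rec(3, 0) -> 3

Answer: 3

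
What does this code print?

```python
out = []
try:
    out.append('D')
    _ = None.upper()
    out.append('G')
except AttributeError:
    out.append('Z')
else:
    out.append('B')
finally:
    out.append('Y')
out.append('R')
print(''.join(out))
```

Execution trace: 'D' (try body) → 'Z' (except AttributeError) → 'Y' (finally) → 'R' (after the try/except). Output: DZYR

Answer: DZYR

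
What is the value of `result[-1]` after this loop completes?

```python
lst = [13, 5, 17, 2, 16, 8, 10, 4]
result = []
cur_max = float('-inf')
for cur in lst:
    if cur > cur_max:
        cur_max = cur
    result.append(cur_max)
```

Running max ends at 17
`result` takes the values: [] → [13] → [13, 13] → [13, 13, 17] → [13, 13, 17, 17] → [13, 13, 17, 17, 17] → [13, 13, 17, 17, 17, 17] → [13, 13, 17, 17, 17, 17, 17] → [13, 13, 17, 17, 17, 17, 17, 17]
So `result[-1]` = 17

Answer: 17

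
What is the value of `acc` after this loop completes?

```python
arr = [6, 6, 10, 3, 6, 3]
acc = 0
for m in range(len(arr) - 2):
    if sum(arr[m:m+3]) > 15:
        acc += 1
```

Count windows with sum > 15
`acc` takes the values: 0 → 1 → 2 → 3

Answer: 3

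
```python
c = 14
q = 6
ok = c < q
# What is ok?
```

Trace:
`c = 14` → c = 14
`q = 6` → q = 6
`ok = c < q` → ok = False
So ok = False

Answer: False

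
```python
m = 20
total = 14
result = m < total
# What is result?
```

Trace:
`m = 20` → m = 20
`total = 14` → total = 14
`result = m < total` → result = False
So result = False

Answer: False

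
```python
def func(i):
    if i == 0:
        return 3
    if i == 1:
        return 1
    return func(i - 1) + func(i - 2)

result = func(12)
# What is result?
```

Build up from base cases: func(0)=3, func(1)=1, func(2)=4, func(3)=5, func(4)=9, func(5)=14, func(6)=23, ..., func(12)=411

Answer: 411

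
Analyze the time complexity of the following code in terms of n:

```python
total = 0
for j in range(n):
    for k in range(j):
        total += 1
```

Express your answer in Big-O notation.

Each loop level contributes: n × n. Multiplying the contributions gives O(n^2).

Answer: O(n^2)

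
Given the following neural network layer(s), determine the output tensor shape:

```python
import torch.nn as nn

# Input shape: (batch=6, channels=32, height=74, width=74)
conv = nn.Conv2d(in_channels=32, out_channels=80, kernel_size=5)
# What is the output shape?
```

Input: (6, 32, 74, 74) -> Output: (6, 80, 70, 70)

Answer: (6, 80, 70, 70)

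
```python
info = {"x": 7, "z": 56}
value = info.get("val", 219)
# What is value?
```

Trace:
`info = {"x": 7, "z": 56}` → info = {'x': 7, 'z': 56}
`value = info.get("val", 219)` → value = 219
So value = 219

Answer: 219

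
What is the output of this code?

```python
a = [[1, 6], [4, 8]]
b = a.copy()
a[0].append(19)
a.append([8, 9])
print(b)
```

Key concept: shallow copy with nested lists.
Step by step:
`a = [[1, 6], [4, 8]]` → a = [[1, 6], [4, 8]]
`b = a.copy()` → b = [[1, 6], [4, 8]]
`a[0].append(19)` → a = [[1, 6, 19], [4, 8]]; b = [[1, 6, 19], [4, 8]]
`a.append([8, 9])` → a = [[1, 6, 19], [4, 8], [8, 9]]
`print(b)` → prints [[1, 6, 19], [4, 8]]

Answer: [[1, 6, 19], [4, 8]]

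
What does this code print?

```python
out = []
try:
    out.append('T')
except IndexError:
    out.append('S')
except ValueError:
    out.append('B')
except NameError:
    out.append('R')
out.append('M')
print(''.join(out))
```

Execution trace: 'T' (try body, no exception) → 'M' (after the try/except). Output: TM

Answer: TM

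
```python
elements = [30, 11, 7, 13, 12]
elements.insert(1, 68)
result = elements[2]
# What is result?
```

Trace:
`elements = [30, 11, 7, 13, 12]` → elements = [30, 11, 7, 13, 12]
`elements.insert(1, 68)` → elements = [30, 68, 11, 7, 13, 12]
`result = elements[2]` → result = 11
So result = 11

Answer: 11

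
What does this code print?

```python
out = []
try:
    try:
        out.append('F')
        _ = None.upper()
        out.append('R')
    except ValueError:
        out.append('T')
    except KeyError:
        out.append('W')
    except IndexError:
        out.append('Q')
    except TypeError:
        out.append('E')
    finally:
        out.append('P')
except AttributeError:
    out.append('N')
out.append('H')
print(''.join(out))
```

Execution trace: 'F' (try body) → 'P' (finally) → 'N' (outer except AttributeError) → 'H' (after the try/except). Output: FPNH

Answer: FPNH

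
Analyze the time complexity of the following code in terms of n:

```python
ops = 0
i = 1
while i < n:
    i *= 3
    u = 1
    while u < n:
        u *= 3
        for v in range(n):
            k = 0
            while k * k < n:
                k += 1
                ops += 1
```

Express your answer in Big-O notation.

Each loop level contributes: log n × log n × n × √n. Multiplying the contributions gives O(n√n log² n).

Answer: O(n√n log² n)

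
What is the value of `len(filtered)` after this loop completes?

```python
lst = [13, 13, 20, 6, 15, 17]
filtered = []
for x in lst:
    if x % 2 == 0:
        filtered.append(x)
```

Count even numbers in [13, 13, 20, 6, 15, 17]
`filtered` takes the values: [] → [20] → [20, 6]
So `len(filtered)` = 2

Answer: 2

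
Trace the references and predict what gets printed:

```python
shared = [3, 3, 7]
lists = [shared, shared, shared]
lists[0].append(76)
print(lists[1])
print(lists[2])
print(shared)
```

Key concept: list of same reference.
Step by step:
`shared = [3, 3, 7]` → shared = [3, 3, 7]
`lists = [shared, shared, shared]` → lists = [[3, 3, 7], [3, 3, 7], [3, 3, 7]]
`lists[0].append(76)` → shared = [3, 3, 7, 76]; lists = [[3, 3, 7, 76], [3, 3, 7, 76], [3, 3, 7, 76]]
`print(lists[1])` → prints [3, 3, 7, 76]
`print(lists[2])` → prints [3, 3, 7, 76]
`print(shared)` → prints [3, 3, 7, 76]

Answer:
[3, 3, 7, 76]
[3, 3, 7, 76]
[3, 3, 7, 76]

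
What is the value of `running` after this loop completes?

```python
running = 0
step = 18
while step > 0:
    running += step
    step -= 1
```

Sum 18 down to 1
`running` takes the values: 0 → 18 → 35 → 51 → 66 → 80 → 93 → 105 → 116 → 126 → 135 → 143 → 150 → 156 → 161 → 165 → 168 → 170 → 171

Answer: 171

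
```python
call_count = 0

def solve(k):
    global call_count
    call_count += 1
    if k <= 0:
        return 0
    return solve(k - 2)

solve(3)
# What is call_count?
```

Linear recursion stepping by 2: 3 calls from k=3 down to ≤0.

Answer: 3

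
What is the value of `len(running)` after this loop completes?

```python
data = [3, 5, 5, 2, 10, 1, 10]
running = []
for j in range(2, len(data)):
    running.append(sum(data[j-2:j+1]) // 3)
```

Number of 3-element averages
`running` takes the values: [] → [4] → [4, 4] → [4, 4, 5] → [4, 4, 5, 4] → [4, 4, 5, 4, 7]
So `len(running)` = 5

Answer: 5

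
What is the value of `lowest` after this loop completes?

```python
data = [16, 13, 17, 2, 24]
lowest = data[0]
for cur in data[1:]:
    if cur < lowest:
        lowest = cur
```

Minimum of [16, 13, 17, 2, 24]
`lowest` takes the values: 16 → 13 → 2

Answer: 2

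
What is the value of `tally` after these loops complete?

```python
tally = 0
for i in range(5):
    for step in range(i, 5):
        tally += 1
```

Upper triangle: 5 + 4 + ... + 1
`tally` takes the values: 0 → 1 → 2 → 3 → 4 → 5 → 6 → 7 → 8 → 9 → 10 → 11 → 12 → 13 → 14 → 15

Answer: 15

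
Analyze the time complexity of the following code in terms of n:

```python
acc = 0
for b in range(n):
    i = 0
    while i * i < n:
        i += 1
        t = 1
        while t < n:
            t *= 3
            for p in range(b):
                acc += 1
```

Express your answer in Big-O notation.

Each loop level contributes: n × √n × log n × n. Multiplying the contributions gives O(n^2√n log n).

Answer: O(n^2√n log n)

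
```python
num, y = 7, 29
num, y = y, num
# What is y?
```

Trace:
`num, y = 7, 29` → num = 7; y = 29
`num, y = y, num` → num = 29; y = 7
So y = 7

Answer: 7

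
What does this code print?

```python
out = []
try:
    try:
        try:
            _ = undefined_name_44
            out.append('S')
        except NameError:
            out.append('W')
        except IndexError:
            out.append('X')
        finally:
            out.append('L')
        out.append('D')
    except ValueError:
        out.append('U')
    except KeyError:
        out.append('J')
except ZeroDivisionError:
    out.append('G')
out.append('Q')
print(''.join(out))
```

Execution trace: 'W' (inner except NameError) → 'L' (inner finally) → 'D' (try body, no exception) → 'Q' (after the try/except). Output: WLDQ

Answer: WLDQ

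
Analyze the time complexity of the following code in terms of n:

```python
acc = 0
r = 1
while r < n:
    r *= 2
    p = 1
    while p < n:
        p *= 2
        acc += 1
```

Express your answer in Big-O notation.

Each loop level contributes: log n × log n. Multiplying the contributions gives O(log² n).

Answer: O(log² n)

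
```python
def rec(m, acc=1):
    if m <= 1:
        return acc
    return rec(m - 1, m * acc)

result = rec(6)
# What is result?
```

Accumulator trace (n, acc): (6, 1) -> (5, 6) -> (4, 30) -> (3, 120) -> (2, 360) -> (1, 720) -> return 720

Answer: 720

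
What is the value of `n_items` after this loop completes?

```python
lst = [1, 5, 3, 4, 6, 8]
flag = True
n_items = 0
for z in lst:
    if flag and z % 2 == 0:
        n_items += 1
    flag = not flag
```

Count even values at even positions
`n_items` takes the values: 0 → 1

Answer: 1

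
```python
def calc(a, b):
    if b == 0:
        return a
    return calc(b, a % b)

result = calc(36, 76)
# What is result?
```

calc(36, 76) -> calc(76, 36) -> calc(36, 4) -> calc(4, 0) -> 4

Answer: 4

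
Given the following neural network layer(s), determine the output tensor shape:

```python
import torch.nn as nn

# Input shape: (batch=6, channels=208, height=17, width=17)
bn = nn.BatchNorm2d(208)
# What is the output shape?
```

Input: (6, 208, 17, 17) -> Output: (6, 208, 17, 17)

Answer: (6, 208, 17, 17)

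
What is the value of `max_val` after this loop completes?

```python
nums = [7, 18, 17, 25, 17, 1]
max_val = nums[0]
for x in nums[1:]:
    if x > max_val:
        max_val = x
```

Maximum of [7, 18, 17, 25, 17, 1]
`max_val` takes the values: 7 → 18 → 25

Answer: 25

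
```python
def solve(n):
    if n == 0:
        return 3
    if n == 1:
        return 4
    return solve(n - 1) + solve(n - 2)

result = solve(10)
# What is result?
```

Build up from base cases: solve(0)=3, solve(1)=4, solve(2)=7, solve(3)=11, solve(4)=18, solve(5)=29, solve(6)=47, ..., solve(10)=322

Answer: 322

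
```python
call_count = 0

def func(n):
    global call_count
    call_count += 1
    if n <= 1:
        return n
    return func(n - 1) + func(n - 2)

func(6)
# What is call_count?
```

Calls(n) = 1 + Calls(n-1) + Calls(n-2); Calls(0)=Calls(1)=1. For n=6 this gives 25.

Answer: 25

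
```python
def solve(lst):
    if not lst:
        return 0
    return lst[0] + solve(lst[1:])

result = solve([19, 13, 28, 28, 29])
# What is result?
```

19 + 13 + 28 + 28 + 29 + 0 = 117

Answer: 117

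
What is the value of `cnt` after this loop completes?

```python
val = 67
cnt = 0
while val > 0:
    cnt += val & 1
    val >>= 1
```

Count set bits in 67 (binary: 0b1000011)
`cnt` takes the values: 0 → 1 → 2 → 3

Answer: 3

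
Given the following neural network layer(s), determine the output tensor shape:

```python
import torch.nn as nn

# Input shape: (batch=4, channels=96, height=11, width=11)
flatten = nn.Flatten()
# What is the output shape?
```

Input: (4, 96, 11, 11) -> Output: (4, 11616)

Answer: (4, 11616)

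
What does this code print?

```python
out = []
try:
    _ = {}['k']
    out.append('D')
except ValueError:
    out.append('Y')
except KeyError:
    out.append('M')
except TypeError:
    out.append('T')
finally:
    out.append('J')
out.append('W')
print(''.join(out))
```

Execution trace: 'M' (except KeyError) → 'J' (finally) → 'W' (after the try/except). Output: MJW

Answer: MJW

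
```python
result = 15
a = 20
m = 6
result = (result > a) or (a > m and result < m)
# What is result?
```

Trace:
`result = 15` → result = 15
`a = 20` → a = 20
`m = 6` → m = 6
`result = (result > a) or (a > m and result < m)` → result = False
So result = False

Answer: False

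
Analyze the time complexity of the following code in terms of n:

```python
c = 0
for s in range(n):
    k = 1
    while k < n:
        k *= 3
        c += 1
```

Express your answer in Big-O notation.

Each loop level contributes: n × log n. Multiplying the contributions gives O(n log n).

Answer: O(n log n)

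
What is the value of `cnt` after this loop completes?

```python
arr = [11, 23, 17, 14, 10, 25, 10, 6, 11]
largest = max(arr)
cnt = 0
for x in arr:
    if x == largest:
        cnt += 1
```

Count of max value 25 in [11, 23, 17, 14, 10, 25, 10, 6, 11]
`cnt` takes the values: 0 → 1

Answer: 1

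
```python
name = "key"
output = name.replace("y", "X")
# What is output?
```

Trace:
`name = "key"` → name = 'key'
`output = name.replace("y", "X")` → output = 'keX'
So output = 'keX'

Answer: 'keX'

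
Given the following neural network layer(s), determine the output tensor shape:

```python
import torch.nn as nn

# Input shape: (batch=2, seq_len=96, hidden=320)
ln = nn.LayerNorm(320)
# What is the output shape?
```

Input: (2, 96, 320) -> Output: (2, 96, 320)

Answer: (2, 96, 320)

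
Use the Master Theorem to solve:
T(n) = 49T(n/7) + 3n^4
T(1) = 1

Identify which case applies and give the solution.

a=49, b=7, f(n)=3n^4. log_7(49) = 2. Since c=4 > 2 and the regularity condition holds (49(n/7)^4 = (49/7^4)n^4 with 49/7^4 < 1), Case 3 applies: T(n) = Θ(f(n)) = O(n^4).

Answer: O(n^4) - Case 3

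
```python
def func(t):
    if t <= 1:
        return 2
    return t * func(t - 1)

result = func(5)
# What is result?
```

func(5) = 5 * 4 * 3 * 2 * 2 = 240

Answer: 240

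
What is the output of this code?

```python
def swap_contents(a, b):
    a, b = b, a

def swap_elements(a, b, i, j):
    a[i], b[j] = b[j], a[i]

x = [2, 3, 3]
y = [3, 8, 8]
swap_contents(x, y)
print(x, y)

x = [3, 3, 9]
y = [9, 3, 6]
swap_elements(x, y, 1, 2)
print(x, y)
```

Key concept: parameter rebinding vs mutation.
Step by step:
`x = [2, 3, 3]` → x = [2, 3, 3]
`y = [3, 8, 8]` → y = [3, 8, 8]
`swap_contents(x, y)` → no visible change to tracked variables
`print(x, y)` → prints [2, 3, 3] [3, 8, 8]
`x = [3, 3, 9]` → x = [3, 3, 9]
`y = [9, 3, 6]` → y = [9, 3, 6]
`swap_elements(x, y, 1, 2)` → x = [3, 6, 9]; y = [9, 3, 3]
`print(x, y)` → prints [3, 6, 9] [9, 3, 3]

Answer:
[2, 3, 3] [3, 8, 8]
[3, 6, 9] [9, 3, 3]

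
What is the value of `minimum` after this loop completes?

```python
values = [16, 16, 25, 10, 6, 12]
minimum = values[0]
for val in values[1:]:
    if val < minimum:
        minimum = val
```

Minimum of [16, 16, 25, 10, 6, 12]
`minimum` takes the values: 16 → 10 → 6

Answer: 6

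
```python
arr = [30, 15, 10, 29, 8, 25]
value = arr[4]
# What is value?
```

Trace:
`arr = [30, 15, 10, 29, 8, 25]` → arr = [30, 15, 10, 29, 8, 25]
`value = arr[4]` → value = 8
So value = 8

Answer: 8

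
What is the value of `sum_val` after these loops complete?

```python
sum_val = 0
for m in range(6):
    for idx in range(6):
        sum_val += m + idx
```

Sum of all m+idx for m,idx in 6x6
`sum_val` takes the values: 0 → 1 → 3 → 6 → 10 → 15 → 16 → 18 → 21 → 25 → 30 → 36 → 38 → 41 → 45 → 50 → 56 → 63 → 66 → 70 → 75 → 81 → 88 → 96 → 100 → 105 → 111 → 118 → 126 → 135 → 140 → 146 → 153 → 161 → 170 → 180

Answer: 180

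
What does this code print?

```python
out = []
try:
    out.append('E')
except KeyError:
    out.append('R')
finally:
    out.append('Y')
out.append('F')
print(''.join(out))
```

Execution trace: 'E' (try body, no exception) → 'Y' (finally) → 'F' (after the try/except). Output: EYF

Answer: EYF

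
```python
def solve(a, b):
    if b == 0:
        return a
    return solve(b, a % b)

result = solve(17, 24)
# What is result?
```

solve(17, 24) -> solve(24, 17) -> solve(17, 7) -> solve(7, 3) -> solve(3, 1) -> solve(1, 0) -> 1

Answer: 1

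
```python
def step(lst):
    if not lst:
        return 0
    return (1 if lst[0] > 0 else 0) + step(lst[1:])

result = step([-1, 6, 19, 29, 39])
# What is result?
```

Count of positive elements in [-1, 6, 19, 29, 39] = 4

Answer: 4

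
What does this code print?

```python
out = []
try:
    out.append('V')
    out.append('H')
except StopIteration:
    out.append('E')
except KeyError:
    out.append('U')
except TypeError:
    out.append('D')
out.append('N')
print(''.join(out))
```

Execution trace: 'V' (try body) → 'H' (try body, no exception) → 'N' (after the try/except). Output: VHN

Answer: VHN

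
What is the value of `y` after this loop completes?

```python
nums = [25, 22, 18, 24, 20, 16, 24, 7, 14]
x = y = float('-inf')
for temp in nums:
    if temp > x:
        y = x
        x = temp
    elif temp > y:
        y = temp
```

Second largest (with repeats) in [25, 22, 18, 24, 20, 16, 24, 7, 14]
`y` takes the values: -inf → 22 → 24

Answer: 24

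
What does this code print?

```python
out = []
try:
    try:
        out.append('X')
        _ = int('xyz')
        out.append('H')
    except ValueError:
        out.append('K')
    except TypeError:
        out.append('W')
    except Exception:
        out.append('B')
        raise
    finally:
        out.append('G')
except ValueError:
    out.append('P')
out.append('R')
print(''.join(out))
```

Execution trace: 'X' (inner try body) → 'K' (inner except ValueError) → 'G' (inner finally) → 'R' (after the try/except). Output: XKGR

Answer: XKGR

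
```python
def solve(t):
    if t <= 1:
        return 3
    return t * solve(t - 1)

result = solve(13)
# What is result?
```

solve(13) = 13 * 12 * 11 * 10 * 9 * 8 * 7 * 6 * 5 * 4 * 3 * 2 * 3 = 18681062400

Answer: 18681062400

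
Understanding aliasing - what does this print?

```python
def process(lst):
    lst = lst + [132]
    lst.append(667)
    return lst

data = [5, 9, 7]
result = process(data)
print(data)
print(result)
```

Key concept: rebinding parameter vs mutation.
Step by step:
`data = [5, 9, 7]` → data = [5, 9, 7]
`result = process(data)` → result = [5, 9, 7, 132, 667]
`print(data)` → prints [5, 9, 7]
`print(result)` → prints [5, 9, 7, 132, 667]

Answer:
[5, 9, 7]
[5, 9, 7, 132, 667]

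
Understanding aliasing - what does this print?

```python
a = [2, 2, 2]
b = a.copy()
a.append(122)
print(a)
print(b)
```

Key concept: list.copy() creates independent copy.
Step by step:
`a = [2, 2, 2]` → a = [2, 2, 2]
`b = a.copy()` → b = [2, 2, 2]
`a.append(122)` → a = [2, 2, 2, 122]
`print(a)` → prints [2, 2, 2, 122]
`print(b)` → prints [2, 2, 2]

Answer:
[2, 2, 2, 122]
[2, 2, 2]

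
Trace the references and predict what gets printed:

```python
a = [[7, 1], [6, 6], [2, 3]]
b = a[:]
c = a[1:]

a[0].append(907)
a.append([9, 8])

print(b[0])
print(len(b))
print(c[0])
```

Key concept: slice with nested mutation.
Step by step:
`a = [[7, 1], [6, 6], [2, 3]]` → a = [[7, 1], [6, 6], [2, 3]]
`b = a[:]` → b = [[7, 1], [6, 6], [2, 3]]
`c = a[1:]` → c = [[6, 6], [2, 3]]
`a[0].append(907)` → a = [[7, 1, 907], [6, 6], [2, 3]]; b = [[7, 1, 907], [6, 6], [2, 3]]
`a.append([9, 8])` → a = [[7, 1, 907], [6, 6], [2, 3], [9, 8]]
`print(b[0])` → prints [7, 1, 907]
`print(len(b))` → prints 3
`print(c[0])` → prints [6, 6]

Answer:
[7, 1, 907]
3
[6, 6]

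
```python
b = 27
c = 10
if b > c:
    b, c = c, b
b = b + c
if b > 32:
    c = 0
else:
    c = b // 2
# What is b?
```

Trace:
`b = 27` → b = 27
`c = 10` → c = 10
`if b > c: ...` → b > c is True → b = 10; c = 27
`b = b + c` → b = 37
`if b > 32: ...` → b > 32 is True → c = 0
So b = 37

Answer: 37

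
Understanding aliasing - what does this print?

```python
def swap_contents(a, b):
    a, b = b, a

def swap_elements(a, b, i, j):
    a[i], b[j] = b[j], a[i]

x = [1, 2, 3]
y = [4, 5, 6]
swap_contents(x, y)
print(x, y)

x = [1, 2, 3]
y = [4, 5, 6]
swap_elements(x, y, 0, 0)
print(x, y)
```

Key concept: parameter rebinding vs mutation.
Step by step:
`x = [1, 2, 3]` → x = [1, 2, 3]
`y = [4, 5, 6]` → y = [4, 5, 6]
`swap_contents(x, y)` → no visible change to tracked variables
`print(x, y)` → prints [1, 2, 3] [4, 5, 6]
`x = [1, 2, 3]` → x = [1, 2, 3]
`y = [4, 5, 6]` → y = [4, 5, 6]
`swap_elements(x, y, 0, 0)` → x = [4, 2, 3]; y = [1, 5, 6]
`print(x, y)` → prints [4, 2, 3] [1, 5, 6]

Answer:
[1, 2, 3] [4, 5, 6]
[4, 2, 3] [1, 5, 6]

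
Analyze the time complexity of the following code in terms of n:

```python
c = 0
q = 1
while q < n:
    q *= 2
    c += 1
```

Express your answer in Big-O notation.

Each loop level contributes: log n. Multiplying the contributions gives O(log n).

Answer: O(log n)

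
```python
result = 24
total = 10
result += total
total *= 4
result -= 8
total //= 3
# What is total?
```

Trace:
`result = 24` → result = 24
`total = 10` → total = 10
`result += total` → result = 34
`total *= 4` → total = 40
`result -= 8` → result = 26
`total //= 3` → total = 13
So total = 13

Answer: 13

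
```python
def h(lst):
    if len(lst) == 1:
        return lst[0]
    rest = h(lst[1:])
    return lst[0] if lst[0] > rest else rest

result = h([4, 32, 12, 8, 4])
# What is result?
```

Recursive max over [4, 32, 12, 8, 4] = 32

Answer: 32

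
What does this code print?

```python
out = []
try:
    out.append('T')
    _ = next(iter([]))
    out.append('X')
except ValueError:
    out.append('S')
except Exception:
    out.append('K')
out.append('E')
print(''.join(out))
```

Execution trace: 'T' (try body) → 'K' (except Exception) → 'E' (after the try/except). Output: TKE

Answer: TKE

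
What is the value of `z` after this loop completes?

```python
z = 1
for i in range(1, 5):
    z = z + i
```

Start at 1, add 1 through 4
`z` takes the values: 1 → 2 → 4 → 7 → 11

Answer: 11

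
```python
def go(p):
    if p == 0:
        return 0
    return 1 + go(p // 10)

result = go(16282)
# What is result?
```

Count of digits of 16282: 5

Answer: 5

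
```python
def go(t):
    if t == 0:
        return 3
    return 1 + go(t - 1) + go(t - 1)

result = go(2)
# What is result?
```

go(t) = 1 + 2·go(t-1), go(0)=3. Closed form: (3+1)·2^2 - 1 = 15.

Answer: 15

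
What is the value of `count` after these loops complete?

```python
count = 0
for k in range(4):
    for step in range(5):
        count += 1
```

4 * 5 = 20
`count` takes the values: 0 → 1 → 2 → 3 → 4 → 5 → 6 → 7 → 8 → 9 → 10 → 11 → 12 → 13 → 14 → 15 → 16 → 17 → 18 → 19 → 20

Answer: 20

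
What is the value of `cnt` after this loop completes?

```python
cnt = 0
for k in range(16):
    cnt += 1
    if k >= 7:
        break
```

Loop breaks when k reaches 7, cnt is 8
`cnt` takes the values: 0 → 1 → 2 → 3 → 4 → 5 → 6 → 7 → 8

Answer: 8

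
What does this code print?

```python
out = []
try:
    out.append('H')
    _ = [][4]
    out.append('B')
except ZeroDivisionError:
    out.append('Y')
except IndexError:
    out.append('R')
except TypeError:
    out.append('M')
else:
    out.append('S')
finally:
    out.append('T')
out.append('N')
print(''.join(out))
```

Execution trace: 'H' (try body) → 'R' (except IndexError) → 'T' (finally) → 'N' (after the try/except). Output: HRTN

Answer: HRTN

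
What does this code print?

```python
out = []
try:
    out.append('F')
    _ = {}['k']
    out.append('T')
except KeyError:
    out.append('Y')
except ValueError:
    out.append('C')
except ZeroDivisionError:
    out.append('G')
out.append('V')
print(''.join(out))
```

Execution trace: 'F' (try body) → 'Y' (except KeyError) → 'V' (after the try/except). Output: FYV

Answer: FYV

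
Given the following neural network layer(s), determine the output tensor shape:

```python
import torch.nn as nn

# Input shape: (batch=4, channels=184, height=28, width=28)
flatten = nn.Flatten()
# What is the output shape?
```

Input: (4, 184, 28, 28) -> Output: (4, 144256)

Answer: (4, 144256)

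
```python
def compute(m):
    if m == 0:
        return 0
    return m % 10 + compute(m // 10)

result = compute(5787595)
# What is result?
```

Sum of digits of 5787595: 5 + 9 + 5 + 7 + 8 + 7 + 5 = 46

Answer: 46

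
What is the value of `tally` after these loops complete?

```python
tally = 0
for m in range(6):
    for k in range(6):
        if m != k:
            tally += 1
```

6² - 6 (exclude diagonal)
`tally` takes the values: 0 → 1 → 2 → 3 → 4 → 5 → 6 → 7 → 8 → 9 → 10 → 11 → 12 → 13 → 14 → 15 → 16 → 17 → 18 → 19 → 20 → 21 → 22 → 23 → 24 → 25 → 26 → 27 → 28 → 29 → 30

Answer: 30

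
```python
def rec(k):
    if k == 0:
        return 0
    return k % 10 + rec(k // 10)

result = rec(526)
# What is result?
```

Sum of digits of 526: 6 + 2 + 5 = 13

Answer: 13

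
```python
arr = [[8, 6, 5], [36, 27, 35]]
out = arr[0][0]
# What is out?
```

Trace:
`arr = [[8, 6, 5], [36, 27, 35]]` → arr = [[8, 6, 5], [36, 27, 35]]
`out = arr[0][0]` → out = 8
So out = 8

Answer: 8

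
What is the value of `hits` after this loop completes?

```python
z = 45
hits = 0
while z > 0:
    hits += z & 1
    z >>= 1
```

Count set bits in 45 (binary: 0b101101)
`hits` takes the values: 0 → 1 → 2 → 3 → 4

Answer: 4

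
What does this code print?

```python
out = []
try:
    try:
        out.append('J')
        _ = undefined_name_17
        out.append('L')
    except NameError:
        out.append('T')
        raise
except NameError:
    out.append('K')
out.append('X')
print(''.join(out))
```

Execution trace: 'J' (inner try body) → 'T' (inner except NameError) → 'K' (outer except NameError) → 'X' (after the try/except). Output: JTKX

Answer: JTKX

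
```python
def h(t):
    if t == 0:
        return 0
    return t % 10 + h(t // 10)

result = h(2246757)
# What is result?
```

Sum of digits of 2246757: 7 + 5 + 7 + 6 + 4 + 2 + 2 = 33

Answer: 33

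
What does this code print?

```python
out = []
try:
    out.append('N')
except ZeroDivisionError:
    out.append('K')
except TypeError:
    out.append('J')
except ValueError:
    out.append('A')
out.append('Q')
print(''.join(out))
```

Execution trace: 'N' (try body, no exception) → 'Q' (after the try/except). Output: NQ

Answer: NQ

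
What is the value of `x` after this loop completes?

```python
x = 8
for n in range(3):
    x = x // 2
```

Halve 3 times: 8 // 2^3 = 1
`x` takes the values: 8 → 4 → 2 → 1

Answer: 1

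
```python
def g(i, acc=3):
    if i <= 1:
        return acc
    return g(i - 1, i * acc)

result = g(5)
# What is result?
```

Accumulator trace (n, acc): (5, 3) -> (4, 15) -> (3, 60) -> (2, 180) -> (1, 360) -> return 360

Answer: 360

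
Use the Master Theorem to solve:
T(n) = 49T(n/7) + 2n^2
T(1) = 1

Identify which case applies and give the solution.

a=49, b=7, f(n)=2n^2. log_7(49) = 2. Since c=2 = 2, Case 2 applies: T(n) = Θ(n^log_b(a) · log n) = O(n^2 log n).

Answer: O(n^2 log n) - Case 2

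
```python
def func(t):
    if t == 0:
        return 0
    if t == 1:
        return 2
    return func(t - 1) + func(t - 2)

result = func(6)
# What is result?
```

Build up from base cases: func(0)=0, func(1)=2, func(2)=2, func(3)=4, func(4)=6, func(5)=10, func(6)=16

Answer: 16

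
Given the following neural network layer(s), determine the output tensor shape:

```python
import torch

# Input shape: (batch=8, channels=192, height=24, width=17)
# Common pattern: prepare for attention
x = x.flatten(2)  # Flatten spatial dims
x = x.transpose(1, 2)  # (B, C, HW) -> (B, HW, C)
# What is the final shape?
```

Input: (8, 192, 24, 17) -> after flatten(2): (8, 192, 408) -> Output: (8, 408, 192)

Answer: (8, 408, 192)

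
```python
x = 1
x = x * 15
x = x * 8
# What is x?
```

Trace:
`x = 1` → x = 1
`x = x * 15` → x = 15
`x = x * 8` → x = 120
So x = 120

Answer: 120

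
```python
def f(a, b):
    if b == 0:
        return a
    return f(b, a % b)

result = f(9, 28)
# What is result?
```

f(9, 28) -> f(28, 9) -> f(9, 1) -> f(1, 0) -> 1

Answer: 1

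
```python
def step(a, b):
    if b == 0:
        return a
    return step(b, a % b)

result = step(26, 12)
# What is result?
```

step(26, 12) -> step(12, 2) -> step(2, 0) -> 2

Answer: 2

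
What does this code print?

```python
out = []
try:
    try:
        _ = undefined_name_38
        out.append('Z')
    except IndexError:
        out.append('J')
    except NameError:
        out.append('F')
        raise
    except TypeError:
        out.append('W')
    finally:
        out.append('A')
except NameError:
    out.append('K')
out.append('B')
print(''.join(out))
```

Execution trace: 'F' (inner except NameError) → 'A' (inner finally) → 'K' (outer except NameError) → 'B' (after the try/except). Output: FAKB

Answer: FAKB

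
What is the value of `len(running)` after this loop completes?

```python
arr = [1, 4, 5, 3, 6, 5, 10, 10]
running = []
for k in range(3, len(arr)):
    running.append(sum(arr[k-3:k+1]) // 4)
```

Number of 4-element averages
`running` takes the values: [] → [3] → [3, 4] → [3, 4, 4] → [3, 4, 4, 6] → [3, 4, 4, 6, 7]
So `len(running)` = 5

Answer: 5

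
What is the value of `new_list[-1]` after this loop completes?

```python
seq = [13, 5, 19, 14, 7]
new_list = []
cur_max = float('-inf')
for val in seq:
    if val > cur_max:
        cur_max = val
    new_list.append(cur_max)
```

Running max ends at 19
`new_list` takes the values: [] → [13] → [13, 13] → [13, 13, 19] → [13, 13, 19, 19] → [13, 13, 19, 19, 19]
So `new_list[-1]` = 19

Answer: 19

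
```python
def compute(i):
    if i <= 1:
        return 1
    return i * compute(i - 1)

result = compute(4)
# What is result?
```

compute(4) = 4 * 3 * 2 * 1 = 24

Answer: 24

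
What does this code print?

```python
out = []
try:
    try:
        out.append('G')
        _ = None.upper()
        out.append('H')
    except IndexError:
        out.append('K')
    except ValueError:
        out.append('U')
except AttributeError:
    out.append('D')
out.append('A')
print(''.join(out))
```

Execution trace: 'G' (try body) → 'D' (outer except AttributeError) → 'A' (after the try/except). Output: GDA

Answer: GDA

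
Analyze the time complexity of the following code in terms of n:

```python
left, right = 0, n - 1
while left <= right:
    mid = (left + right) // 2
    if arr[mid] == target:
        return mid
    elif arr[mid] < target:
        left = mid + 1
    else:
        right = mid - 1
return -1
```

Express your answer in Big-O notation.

This is Binary search in a sorted array. Time complexity: O(log n).

Answer: O(log n)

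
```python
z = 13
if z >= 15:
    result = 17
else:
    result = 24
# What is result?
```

Trace:
`z = 13` → z = 13
`if z >= 15: ...` → z >= 15 is False, take else branch → result = 24
So result = 24

Answer: 24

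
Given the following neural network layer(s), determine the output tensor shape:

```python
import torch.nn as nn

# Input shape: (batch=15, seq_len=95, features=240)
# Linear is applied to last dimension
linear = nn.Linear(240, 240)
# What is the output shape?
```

Input: (15, 95, 240) -> Output: (15, 95, 240)

Answer: (15, 95, 240)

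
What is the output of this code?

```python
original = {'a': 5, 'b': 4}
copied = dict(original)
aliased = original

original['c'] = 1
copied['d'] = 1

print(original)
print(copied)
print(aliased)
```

Key concept: dict() creates copy, assignment creates alias.
Step by step:
`original = {'a': 5, 'b': 4}` → original = {'a': 5, 'b': 4}
`copied = dict(original)` → copied = {'a': 5, 'b': 4}
`aliased = original` → aliased = {'a': 5, 'b': 4} (same object as original)
`original['c'] = 1` → original = {'a': 5, 'b': 4, 'c': 1} (same object as aliased); aliased = {'a': 5, 'b': 4, 'c': 1} (same object as original)
`copied['d'] = 1` → copied = {'a': 5, 'b': 4, 'd': 1}
`print(original)` → prints {'a': 5, 'b': 4, 'c': 1}
`print(copied)` → prints {'a': 5, 'b': 4, 'd': 1}
`print(aliased)` → prints {'a': 5, 'b': 4, 'c': 1}

Answer:
{'a': 5, 'b': 4, 'c': 1}
{'a': 5, 'b': 4, 'd': 1}
{'a': 5, 'b': 4, 'c': 1}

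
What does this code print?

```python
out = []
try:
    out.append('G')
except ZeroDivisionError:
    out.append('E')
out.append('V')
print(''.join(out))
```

Execution trace: 'G' (try body, no exception) → 'V' (after the try/except). Output: GV

Answer: GV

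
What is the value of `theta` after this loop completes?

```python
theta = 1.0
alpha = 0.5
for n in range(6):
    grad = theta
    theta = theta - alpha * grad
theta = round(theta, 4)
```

Gradient descent: w = 1.0 * (1 - 0.5)^6
`theta` takes the values: 1.0 → 0.5 → 0.25 → 0.125 → 0.0625 → 0.03125 → 0.015625 → 0.0156

Answer: 0.0156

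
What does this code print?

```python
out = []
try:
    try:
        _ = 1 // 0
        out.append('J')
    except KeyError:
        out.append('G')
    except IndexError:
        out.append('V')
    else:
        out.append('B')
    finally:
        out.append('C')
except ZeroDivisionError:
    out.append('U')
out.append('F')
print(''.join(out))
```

Execution trace: 'C' (finally) → 'U' (outer except ZeroDivisionError) → 'F' (after the try/except). Output: CUF

Answer: CUF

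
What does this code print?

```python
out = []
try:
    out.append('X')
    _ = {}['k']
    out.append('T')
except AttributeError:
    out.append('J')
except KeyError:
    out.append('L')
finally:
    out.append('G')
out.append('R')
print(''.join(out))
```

Execution trace: 'X' (try body) → 'L' (except KeyError) → 'G' (finally) → 'R' (after the try/except). Output: XLGR

Answer: XLGR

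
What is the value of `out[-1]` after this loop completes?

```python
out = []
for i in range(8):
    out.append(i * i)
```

Last element of squares 0 to 7
`out` takes the values: [] → [0] → [0, 1] → [0, 1, 4] → [0, 1, 4, 9] → [0, 1, 4, 9, 16] → [0, 1, 4, 9, 16, 25] → [0, 1, 4, 9, 16, 25, 36] → [0, 1, 4, 9, 16, 25, 36, 49]
So `out[-1]` = 49

Answer: 49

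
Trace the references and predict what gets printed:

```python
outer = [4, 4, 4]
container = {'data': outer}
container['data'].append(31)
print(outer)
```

Key concept: dict holds reference to list.
Step by step:
`outer = [4, 4, 4]` → outer = [4, 4, 4]
`container = {'data': outer}` → container = {'data': [4, 4, 4]}
`container['data'].append(31)` → outer = [4, 4, 4, 31]; container = {'data': [4, 4, 4, 31]}
`print(outer)` → prints [4, 4, 4, 31]

Answer: [4, 4, 4, 31]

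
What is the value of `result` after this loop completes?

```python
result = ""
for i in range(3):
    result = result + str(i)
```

Concatenate digits 0 to 2
`result` takes the values: "" → "0" → "01" → "012"

Answer: "012"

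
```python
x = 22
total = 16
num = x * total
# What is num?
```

Trace:
`x = 22` → x = 22
`total = 16` → total = 16
`num = x * total` → num = 352
So num = 352

Answer: 352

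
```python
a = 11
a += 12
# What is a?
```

Trace:
`a = 11` → a = 11
`a += 12` → a = 23
So a = 23

Answer: 23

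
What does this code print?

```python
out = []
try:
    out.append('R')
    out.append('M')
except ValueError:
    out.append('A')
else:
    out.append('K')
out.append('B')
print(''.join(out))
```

Execution trace: 'R' (try body) → 'M' (try body, no exception) → 'K' (else) → 'B' (after the try/except). Output: RMKB

Answer: RMKB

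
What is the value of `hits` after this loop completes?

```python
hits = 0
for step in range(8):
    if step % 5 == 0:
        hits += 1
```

Count numbers divisible by 5 in range(8)
`hits` takes the values: 0 → 1 → 2

Answer: 2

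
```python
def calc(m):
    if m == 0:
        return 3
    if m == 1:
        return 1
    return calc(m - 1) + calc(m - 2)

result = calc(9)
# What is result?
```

Build up from base cases: calc(0)=3, calc(1)=1, calc(2)=4, calc(3)=5, calc(4)=9, calc(5)=14, calc(6)=23, ..., calc(9)=97

Answer: 97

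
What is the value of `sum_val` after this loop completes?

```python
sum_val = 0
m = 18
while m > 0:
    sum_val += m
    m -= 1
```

Sum 18 down to 1
`sum_val` takes the values: 0 → 18 → 35 → 51 → 66 → 80 → 93 → 105 → 116 → 126 → 135 → 143 → 150 → 156 → 161 → 165 → 168 → 170 → 171

Answer: 171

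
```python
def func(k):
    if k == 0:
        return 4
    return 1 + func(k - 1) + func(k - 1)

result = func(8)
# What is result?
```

func(k) = 1 + 2·func(k-1), func(0)=4. Closed form: (4+1)·2^8 - 1 = 1279.

Answer: 1279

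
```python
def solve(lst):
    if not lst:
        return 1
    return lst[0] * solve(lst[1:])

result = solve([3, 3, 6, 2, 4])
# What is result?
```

Product over [3, 3, 6, 2, 4] = 3 * 3 * 6 * 2 * 4 = 432

Answer: 432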